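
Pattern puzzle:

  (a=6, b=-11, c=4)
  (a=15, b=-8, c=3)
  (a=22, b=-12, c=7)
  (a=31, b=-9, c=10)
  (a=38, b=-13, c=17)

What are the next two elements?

(a=47, b=-10, c=27), (a=54, b=-14, c=44)

For the a, alternating steps +9, +7, +9, +7, …: 6, 15, 22, 31, 38 → 47 → 54.
For the b, alternating steps +3, −4, +3, −4, …: -11, -8, -12, -9, -13 → -10 → -14.
C: 4, 3, 7, 10, 17 → 27 → 44 (each term is the sum of the two before it).
So the next two elements are (a=47, b=-10, c=27) and (a=54, b=-14, c=44).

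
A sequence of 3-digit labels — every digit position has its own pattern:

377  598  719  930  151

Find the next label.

372

For the first digit, +2 each step, mod 10: 3, 5, 7, 9, 1 → 3.
Second digit goes 7, 9, 1, 3, 5 → 7 (+2 each step, mod 10).
Third digit goes 7, 8, 9, 0, 1 → 2 (+1 each step, mod 10).
Putting it together: 372.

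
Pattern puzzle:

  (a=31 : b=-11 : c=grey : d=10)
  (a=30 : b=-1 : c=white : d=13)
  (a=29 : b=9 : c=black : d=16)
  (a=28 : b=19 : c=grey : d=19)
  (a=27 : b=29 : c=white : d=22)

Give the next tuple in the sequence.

(a=26 : b=39 : c=black : d=25)

A goes 31, 30, 29, 28, 27 → 26 (−1 each step).
For the b, +10 each step: -11, -1, 9, 19, 29 → 39.
C — repeats grey → white → black: grey, white, black, grey, white → black.
D: +3 each step; 10, 13, 16, 19, 22 → 25.
Putting it together: (a=26 : b=39 : c=black : d=25).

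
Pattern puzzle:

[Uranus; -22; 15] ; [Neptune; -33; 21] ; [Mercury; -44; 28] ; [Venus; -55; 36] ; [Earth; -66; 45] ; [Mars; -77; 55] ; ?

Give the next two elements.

[Jupiter; -88; 66], [Saturn; -99; 78]

For the planet, runs through the planets Mercury→Neptune: Uranus, Neptune, Mercury, Venus, Earth, Mars → Jupiter → Saturn.
For the second value, −11 each step: -22, -33, -44, -55, -66, -77 → -88 → -99.
Third value — differences are 6, 7, 8, … (increasing by 1 each time): 15, 21, 28, 36, 45, 55 → 66 → 78.
So the next two elements are [Jupiter; -88; 66] and [Saturn; -99; 78].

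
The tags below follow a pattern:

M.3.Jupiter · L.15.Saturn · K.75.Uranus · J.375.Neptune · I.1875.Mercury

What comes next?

H.9375.Venus

Letter — letters move back 1 place in the alphabet: M, L, K, J, I → H.
Second component — ×5 each step: 3, 15, 75, 375, 1875 → 9375.
Planet — runs through the planets Mercury→Neptune: Jupiter, Saturn, Uranus, Neptune, Mercury → Venus.
So the next tag is H.9375.Venus.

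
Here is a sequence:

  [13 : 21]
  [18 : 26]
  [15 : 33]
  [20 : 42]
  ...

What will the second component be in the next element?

53

First component goes 13, 18, 15, 20 → 17 (alternating steps +5, −3, +5, −3, …).
Second component: differences are 5, 7, 9, … (increasing by 2 each time), so 21, 26, 33, 42 → 53.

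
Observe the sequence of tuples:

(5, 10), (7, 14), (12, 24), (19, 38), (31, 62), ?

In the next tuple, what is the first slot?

50

First slot: each term is the sum of the two before it, so 5, 7, 12, 19, 31 → 50.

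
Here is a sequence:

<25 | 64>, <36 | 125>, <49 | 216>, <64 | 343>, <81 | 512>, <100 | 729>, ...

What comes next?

<121 | 1000>

For the first entry, perfect squares: 5², 6², 7², …: 25, 36, 49, 64, 81, 100 → 121.
For the second entry, perfect cubes: 4³, 5³, 6³, …: 64, 125, 216, 343, 512, 729 → 1000.
Putting it together: <121 | 1000>.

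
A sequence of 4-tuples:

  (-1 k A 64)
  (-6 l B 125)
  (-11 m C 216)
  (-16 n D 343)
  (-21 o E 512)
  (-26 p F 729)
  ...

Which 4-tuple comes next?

First coordinate goes -1, -6, -11, -16, -21, -26 → -31 (−5 each step).
First letter: k, l, m, n, o, p → q (letters move forward 1 place in the alphabet).
Second letter: letters move forward 1 place in the alphabet, so A, B, C, D, E, F → G.
For the fourth coordinate, perfect cubes: 4³, 5³, 6³, …: 64, 125, 216, 343, 512, 729 → 1000.
Putting it together: (-31 q G 1000).

(-31 q G 1000)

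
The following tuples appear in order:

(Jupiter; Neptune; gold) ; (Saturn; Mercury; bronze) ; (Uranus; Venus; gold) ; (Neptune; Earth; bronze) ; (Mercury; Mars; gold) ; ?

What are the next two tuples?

(Venus; Jupiter; bronze), (Earth; Saturn; gold)

For the first planet, runs through the planets Mercury→Neptune: Jupiter, Saturn, Uranus, Neptune, Mercury → Venus → Earth.
For the second planet, runs through the planets Mercury→Neptune: Neptune, Mercury, Venus, Earth, Mars → Jupiter → Saturn.
For the rank, alternates gold ↔ bronze: gold, bronze, gold, bronze, gold → bronze → gold.
So the next two tuples are (Venus; Jupiter; bronze) and (Earth; Saturn; gold).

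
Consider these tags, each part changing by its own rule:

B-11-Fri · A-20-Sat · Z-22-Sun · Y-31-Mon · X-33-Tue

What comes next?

Letter — letters move back 1 place in the alphabet, wrapping A→Z: B, A, Z, Y, X → W.
Second component — alternating steps +9, +2, +9, +2, …: 11, 20, 22, 31, 33 → 42.
Day goes Fri, Sat, Sun, Mon, Tue → Wed (runs through the weekdays Mon→Sun).
Combining the parts gives W-42-Wed.

W-42-Wed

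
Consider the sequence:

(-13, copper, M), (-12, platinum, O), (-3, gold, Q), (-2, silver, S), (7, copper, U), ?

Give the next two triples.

For the first slot, alternating steps +1, +9, +1, +9, …: -13, -12, -3, -2, 7 → 8 → 17.
Metal goes copper, platinum, gold, silver, copper → platinum → gold (repeats copper → platinum → gold → silver).
Letter — letters move forward 2 places in the alphabet: M, O, Q, S, U → W → Y.
So the next two triples are (8, platinum, W) and (17, gold, Y).

(8, platinum, W), (17, gold, Y)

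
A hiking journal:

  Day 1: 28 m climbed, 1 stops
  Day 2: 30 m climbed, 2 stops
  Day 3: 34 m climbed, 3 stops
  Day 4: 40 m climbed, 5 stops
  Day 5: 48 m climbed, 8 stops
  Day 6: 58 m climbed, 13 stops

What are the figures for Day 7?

M climbed: 28, 30, 34, 40, 48, 58 → 70 (differences are 2, 4, 6, … (increasing by 2 each time)).
Stops — each term is the sum of the two before it: 1, 2, 3, 5, 8, 13 → 21.
So the next record is 70 m climbed, 21 stops.

70 m climbed, 21 stops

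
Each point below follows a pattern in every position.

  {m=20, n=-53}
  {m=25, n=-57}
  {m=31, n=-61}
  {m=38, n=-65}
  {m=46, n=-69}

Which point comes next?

M: 20, 25, 31, 38, 46 → 55 (differences are 5, 6, 7, … (increasing by 1 each time)).
N: −4 each step; -53, -57, -61, -65, -69 → -73.
So the next point is {m=55, n=-73}.

{m=55, n=-73}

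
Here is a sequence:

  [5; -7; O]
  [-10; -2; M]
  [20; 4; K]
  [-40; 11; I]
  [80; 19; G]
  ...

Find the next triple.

For the first part, ×(-2) each step: 5, -10, 20, -40, 80 → -160.
Second part — differences are 5, 6, 7, … (increasing by 1 each time): -7, -2, 4, 11, 19 → 28.
Letter: letters move back 2 places in the alphabet; O, M, K, I, G → E.
So the next triple is [-160; 28; E].

[-160; 28; E]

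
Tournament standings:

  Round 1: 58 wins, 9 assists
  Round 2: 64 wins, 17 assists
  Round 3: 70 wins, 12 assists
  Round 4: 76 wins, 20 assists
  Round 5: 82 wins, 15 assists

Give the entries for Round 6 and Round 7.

88 wins, 23 assists; 94 wins, 18 assists

Wins: +6 each step; 58, 64, 70, 76, 82 → 88 → 94.
For the assists, alternating steps +8, −5, +8, −5, …: 9, 17, 12, 20, 15 → 23 → 18.
So the next two lines are 88 wins, 23 assists and 94 wins, 18 assists.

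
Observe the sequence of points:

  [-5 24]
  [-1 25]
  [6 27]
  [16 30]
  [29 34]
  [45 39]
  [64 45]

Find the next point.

[86 52]

First slot goes -5, -1, 6, 16, 29, 45, 64 → 86 (differences are 4, 7, 10, … (increasing by 3 each time)).
Second slot: 24, 25, 27, 30, 34, 39, 45 → 52 (differences are 1, 2, 3, … (increasing by 1 each time)).
Putting it together: [86 52].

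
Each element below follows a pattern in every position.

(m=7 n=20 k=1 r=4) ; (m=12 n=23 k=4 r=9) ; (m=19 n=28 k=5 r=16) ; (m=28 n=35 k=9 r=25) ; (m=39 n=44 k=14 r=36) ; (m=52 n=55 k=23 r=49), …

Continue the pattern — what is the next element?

M: differences are 5, 7, 9, … (increasing by 2 each time); 7, 12, 19, 28, 39, 52 → 67.
N: differences are 3, 5, 7, … (increasing by 2 each time); 20, 23, 28, 35, 44, 55 → 68.
K: each term is the sum of the two before it, so 1, 4, 5, 9, 14, 23 → 37.
R — perfect squares: 2², 3², 4², …: 4, 9, 16, 25, 36, 49 → 64.
So the next element is (m=67 n=68 k=37 r=64).

(m=67 n=68 k=37 r=64)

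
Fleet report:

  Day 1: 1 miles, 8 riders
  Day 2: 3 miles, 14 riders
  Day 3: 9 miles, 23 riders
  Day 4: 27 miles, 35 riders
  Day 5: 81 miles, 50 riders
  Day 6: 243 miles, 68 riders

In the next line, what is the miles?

Miles — ×3 each step: 1, 3, 9, 27, 81, 243 → 729.
Riders: differences are 6, 9, 12, … (increasing by 3 each time); 8, 14, 23, 35, 50, 68 → 89.

729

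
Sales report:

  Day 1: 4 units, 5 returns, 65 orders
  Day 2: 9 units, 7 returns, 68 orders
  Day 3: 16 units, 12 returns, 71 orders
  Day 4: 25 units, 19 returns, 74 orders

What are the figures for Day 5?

36 units, 31 returns, 77 orders

For the units, perfect squares: 2², 3², 4², …: 4, 9, 16, 25 → 36.
For the returns, each term is the sum of the two before it: 5, 7, 12, 19 → 31.
Orders — +3 each step: 65, 68, 71, 74 → 77.
Putting it together: 36 units, 31 returns, 77 orders.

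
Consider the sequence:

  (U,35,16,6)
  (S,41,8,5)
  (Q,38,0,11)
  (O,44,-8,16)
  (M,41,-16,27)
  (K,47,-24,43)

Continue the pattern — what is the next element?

(I,44,-32,70)

Letter: letters move back 2 places in the alphabet, so U, S, Q, O, M, K → I.
Second component: 35, 41, 38, 44, 41, 47 → 44 (alternating steps +6, −3, +6, −3, …).
Third component goes 16, 8, 0, -8, -16, -24 → -32 (−8 each step).
Fourth component: 6, 5, 11, 16, 27, 43 → 70 (each term is the sum of the two before it).
Putting it together: (I,44,-32,70).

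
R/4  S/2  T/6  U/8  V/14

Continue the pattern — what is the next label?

Letter — letters move forward 1 place in the alphabet: R, S, T, U, V → W.
Second component — each term is the sum of the two before it: 4, 2, 6, 8, 14 → 22.
So the next label is W/22.

W/22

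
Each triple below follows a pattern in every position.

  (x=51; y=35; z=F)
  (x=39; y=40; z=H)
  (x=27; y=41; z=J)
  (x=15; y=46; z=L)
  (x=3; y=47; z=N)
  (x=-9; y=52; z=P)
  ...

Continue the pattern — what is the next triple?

X: −12 each step; 51, 39, 27, 15, 3, -9 → -21.
Y: 35, 40, 41, 46, 47, 52 → 53 (alternating steps +5, +1, +5, +1, …).
Z — letters move forward 2 places in the alphabet: F, H, J, L, N, P → R.
So the next triple is (x=-21; y=53; z=R).

(x=-21; y=53; z=R)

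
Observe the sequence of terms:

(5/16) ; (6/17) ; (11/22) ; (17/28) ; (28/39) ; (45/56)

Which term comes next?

First part — each term is the sum of the two before it: 5, 6, 11, 17, 28, 45 → 73.
Second part: always 11 more than the first part, so 16, 17, 22, 28, 39, 56 → 84.
So the next term is (73/84).

(73/84)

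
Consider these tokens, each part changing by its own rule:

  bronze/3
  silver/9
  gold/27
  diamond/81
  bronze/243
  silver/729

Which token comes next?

gold/2187

Rank: bronze, silver, gold, diamond, bronze, silver → gold (repeats bronze → silver → gold → diamond).
Second component — ×3 each step: 3, 9, 27, 81, 243, 729 → 2187.
So the next token is gold/2187.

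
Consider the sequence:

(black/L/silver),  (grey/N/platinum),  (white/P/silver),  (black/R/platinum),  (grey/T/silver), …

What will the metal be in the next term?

platinum

Metal: silver, platinum, silver, platinum, silver → platinum (alternates silver ↔ platinum).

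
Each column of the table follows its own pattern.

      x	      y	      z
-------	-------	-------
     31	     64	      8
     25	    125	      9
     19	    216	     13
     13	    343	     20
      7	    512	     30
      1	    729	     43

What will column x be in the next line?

For the column x, −6 each step: 31, 25, 19, 13, 7, 1 → -5.
Column y: perfect cubes: 4³, 5³, 6³, …, so 64, 125, 216, 343, 512, 729 → 1000.
Column z: differences are 1, 4, 7, … (increasing by 3 each time), so 8, 9, 13, 20, 30, 43 → 59.

-5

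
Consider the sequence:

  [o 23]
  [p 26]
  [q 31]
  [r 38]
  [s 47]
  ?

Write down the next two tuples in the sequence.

[t 58], [u 71]

Letter: letters move forward 1 place in the alphabet, so o, p, q, r, s → t → u.
Second slot: differences are 3, 5, 7, … (increasing by 2 each time), so 23, 26, 31, 38, 47 → 58 → 71.
So the next two tuples are [t 58] and [u 71].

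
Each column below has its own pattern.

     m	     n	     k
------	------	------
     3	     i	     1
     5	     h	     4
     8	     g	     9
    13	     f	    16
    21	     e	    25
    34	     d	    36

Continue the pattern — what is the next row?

Column m — each term is the sum of the two before it: 3, 5, 8, 13, 21, 34 → 55.
Column n goes i, h, g, f, e, d → c (letters move back 1 place in the alphabet).
Column k: perfect squares: 1², 2², 3², …, so 1, 4, 9, 16, 25, 36 → 49.
Putting it together: 55  c  49.

55  c  49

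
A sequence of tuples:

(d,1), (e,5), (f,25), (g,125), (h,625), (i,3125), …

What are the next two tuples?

(j,15625), (k,78125)

Letter — letters move forward 1 place in the alphabet: d, e, f, g, h, i → j → k.
Second entry: 1, 5, 25, 125, 625, 3125 → 15625 → 78125 (×5 each step).
So the next two tuples are (j,15625) and (k,78125).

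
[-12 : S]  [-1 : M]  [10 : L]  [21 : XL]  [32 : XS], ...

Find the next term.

[43 : S]

First value: +11 each step; -12, -1, 10, 21, 32 → 43.
For the size, runs through clothing sizes XS→XL: S, M, L, XL, XS → S.
So the next term is [43 : S].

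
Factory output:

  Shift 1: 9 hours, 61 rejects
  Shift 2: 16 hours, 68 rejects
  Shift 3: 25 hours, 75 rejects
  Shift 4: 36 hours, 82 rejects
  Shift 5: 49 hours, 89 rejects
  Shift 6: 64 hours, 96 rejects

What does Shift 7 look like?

81 hours, 103 rejects

For the hours, perfect squares: 3², 4², 5², …: 9, 16, 25, 36, 49, 64 → 81.
Rejects: +7 each step, so 61, 68, 75, 82, 89, 96 → 103.
Combining the parts gives 81 hours, 103 rejects.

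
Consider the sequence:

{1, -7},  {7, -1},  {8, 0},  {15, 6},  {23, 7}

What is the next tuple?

{38, 13}

For the first part, each term is the sum of the two before it: 1, 7, 8, 15, 23 → 38.
Second part: -7, -1, 0, 6, 7 → 13 (alternating steps +6, +1, +6, +1, …).
Putting it together: {38, 13}.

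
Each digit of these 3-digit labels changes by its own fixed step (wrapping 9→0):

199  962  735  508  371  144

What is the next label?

917

For the first digit, −2 each step, mod 10: 1, 9, 7, 5, 3, 1 → 9.
Second digit: −3 each step, mod 10; 9, 6, 3, 0, 7, 4 → 1.
Third digit: +3 each step, mod 10, so 9, 2, 5, 8, 1, 4 → 7.
Combining the parts gives 917.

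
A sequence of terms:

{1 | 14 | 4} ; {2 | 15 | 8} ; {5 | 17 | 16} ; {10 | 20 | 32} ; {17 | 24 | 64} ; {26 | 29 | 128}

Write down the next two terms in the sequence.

{37 | 35 | 256}, {50 | 42 | 512}

First part goes 1, 2, 5, 10, 17, 26 → 37 → 50 (differences are 1, 3, 5, … (increasing by 2 each time)).
Second part: 14, 15, 17, 20, 24, 29 → 35 → 42 (differences are 1, 2, 3, … (increasing by 1 each time)).
Third part: ×2 each step; 4, 8, 16, 32, 64, 128 → 256 → 512.
Putting the parts together: {37 | 35 | 256} and then {50 | 42 | 512}.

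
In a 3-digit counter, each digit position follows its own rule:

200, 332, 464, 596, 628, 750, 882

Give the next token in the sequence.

914

First digit: +1 each step, mod 10; 2, 3, 4, 5, 6, 7, 8 → 9.
Second digit: +3 each step, mod 10, so 0, 3, 6, 9, 2, 5, 8 → 1.
Third digit — +2 each step, mod 10: 0, 2, 4, 6, 8, 0, 2 → 4.
Combining the parts gives 914.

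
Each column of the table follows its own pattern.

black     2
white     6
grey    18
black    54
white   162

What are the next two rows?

grey  486; black  1458

Shade — repeats black → white → grey: black, white, grey, black, white → grey → black.
Second component goes 2, 6, 18, 54, 162 → 486 → 1458 (×3 each step).
Putting the parts together: grey  486 and then black  1458.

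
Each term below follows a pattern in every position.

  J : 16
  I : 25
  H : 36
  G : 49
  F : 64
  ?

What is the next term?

Letter goes J, I, H, G, F → E (letters move back 1 place in the alphabet).
Second entry: 16, 25, 36, 49, 64 → 81 (perfect squares: 4², 5², 6², …).
So the next term is E : 81.

E : 81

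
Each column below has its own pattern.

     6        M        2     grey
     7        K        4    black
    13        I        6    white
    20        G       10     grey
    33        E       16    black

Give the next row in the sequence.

First component: 6, 7, 13, 20, 33 → 53 (each term is the sum of the two before it).
Letter — letters move back 2 places in the alphabet: M, K, I, G, E → C.
Third component: each term is the sum of the two before it; 2, 4, 6, 10, 16 → 26.
Shade — repeats grey → black → white: grey, black, white, grey, black → white.
Putting it together: 53  C  26  white.

53  C  26  white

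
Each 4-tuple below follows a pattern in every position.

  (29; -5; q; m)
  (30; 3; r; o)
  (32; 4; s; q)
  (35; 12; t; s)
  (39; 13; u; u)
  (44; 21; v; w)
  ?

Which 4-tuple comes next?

For the first entry, differences are 1, 2, 3, … (increasing by 1 each time): 29, 30, 32, 35, 39, 44 → 50.
Second entry — alternating steps +8, +1, +8, +1, …: -5, 3, 4, 12, 13, 21 → 22.
First letter: q, r, s, t, u, v → w (letters move forward 1 place in the alphabet).
Second letter: m, o, q, s, u, w → y (letters move forward 2 places in the alphabet).
Combining the parts gives (50; 22; w; y).

(50; 22; w; y)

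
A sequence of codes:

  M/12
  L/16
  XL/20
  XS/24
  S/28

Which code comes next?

M/32

Size: M, L, XL, XS, S → M (runs through clothing sizes XS→XL).
Second component: +4 each step, so 12, 16, 20, 24, 28 → 32.
So the next code is M/32.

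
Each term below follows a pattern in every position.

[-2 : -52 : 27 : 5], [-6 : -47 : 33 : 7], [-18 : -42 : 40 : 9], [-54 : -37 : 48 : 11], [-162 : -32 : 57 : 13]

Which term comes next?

First component goes -2, -6, -18, -54, -162 → -486 (×3 each step).
Second component goes -52, -47, -42, -37, -32 → -27 (+5 each step).
Third component: differences are 6, 7, 8, … (increasing by 1 each time); 27, 33, 40, 48, 57 → 67.
Fourth component: 5, 7, 9, 11, 13 → 15 (+2 each step).
So the next term is [-486 : -27 : 67 : 15].

[-486 : -27 : 67 : 15]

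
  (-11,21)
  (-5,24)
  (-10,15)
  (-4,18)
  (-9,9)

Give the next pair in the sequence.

First part goes -11, -5, -10, -4, -9 → -3 (alternating steps +6, −5, +6, −5, …).
Second part — alternating steps +3, −9, +3, −9, …: 21, 24, 15, 18, 9 → 12.
Putting it together: (-3,12).

(-3,12)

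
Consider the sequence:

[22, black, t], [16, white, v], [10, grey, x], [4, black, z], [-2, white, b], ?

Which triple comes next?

First value goes 22, 16, 10, 4, -2 → -8 (−6 each step).
Shade goes black, white, grey, black, white → grey (repeats black → white → grey).
Letter: letters move forward 2 places in the alphabet, wrapping Z→A, so t, v, x, z, b → d.
So the next triple is [-8, grey, d].

[-8, grey, d]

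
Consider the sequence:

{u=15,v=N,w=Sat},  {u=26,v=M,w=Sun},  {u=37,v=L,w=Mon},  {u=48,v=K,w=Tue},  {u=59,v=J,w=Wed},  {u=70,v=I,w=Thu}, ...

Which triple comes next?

U: +11 each step, so 15, 26, 37, 48, 59, 70 → 81.
V: letters move back 1 place in the alphabet; N, M, L, K, J, I → H.
W — runs through the weekdays Mon→Sun: Sat, Sun, Mon, Tue, Wed, Thu → Fri.
Putting it together: {u=81,v=H,w=Fri}.

{u=81,v=H,w=Fri}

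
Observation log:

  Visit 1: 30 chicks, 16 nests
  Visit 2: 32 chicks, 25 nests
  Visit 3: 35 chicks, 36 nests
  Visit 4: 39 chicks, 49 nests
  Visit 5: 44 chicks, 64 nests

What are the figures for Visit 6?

Chicks: differences are 2, 3, 4, … (increasing by 1 each time); 30, 32, 35, 39, 44 → 50.
Nests — perfect squares: 4², 5², 6², …: 16, 25, 36, 49, 64 → 81.
Putting it together: 50 chicks, 81 nests.

50 chicks, 81 nests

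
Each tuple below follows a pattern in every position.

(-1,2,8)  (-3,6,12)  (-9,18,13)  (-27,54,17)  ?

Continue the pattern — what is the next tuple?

First entry — ×3 each step: -1, -3, -9, -27 → -81.
Second entry — ×3 each step: 2, 6, 18, 54 → 162.
Third entry: alternating steps +4, +1, +4, +1, …; 8, 12, 13, 17 → 18.
So the next tuple is (-81,162,18).

(-81,162,18)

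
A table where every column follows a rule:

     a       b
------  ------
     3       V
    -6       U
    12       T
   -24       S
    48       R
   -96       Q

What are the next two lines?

192  P; -384  O

Column a: ×(-2) each step, so 3, -6, 12, -24, 48, -96 → 192 → -384.
For the column b, letters move back 1 place in the alphabet: V, U, T, S, R, Q → P → O.
Putting the parts together: 192  P and then -384  O.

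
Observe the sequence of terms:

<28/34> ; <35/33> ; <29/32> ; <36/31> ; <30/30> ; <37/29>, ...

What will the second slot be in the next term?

28

First slot: alternating steps +7, −6, +7, −6, …, so 28, 35, 29, 36, 30, 37 → 31.
Second slot: −1 each step; 34, 33, 32, 31, 30, 29 → 28.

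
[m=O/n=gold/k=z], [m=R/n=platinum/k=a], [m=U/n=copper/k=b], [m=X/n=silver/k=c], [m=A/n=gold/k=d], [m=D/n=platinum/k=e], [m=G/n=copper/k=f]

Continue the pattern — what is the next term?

[m=J/n=silver/k=g]

M goes O, R, U, X, A, D, G → J (letters move forward 3 places in the alphabet, wrapping Z→A).
N: repeats gold → platinum → copper → silver, so gold, platinum, copper, silver, gold, platinum, copper → silver.
K goes z, a, b, c, d, e, f → g (letters move forward 1 place in the alphabet, wrapping Z→A).
Putting it together: [m=J/n=silver/k=g].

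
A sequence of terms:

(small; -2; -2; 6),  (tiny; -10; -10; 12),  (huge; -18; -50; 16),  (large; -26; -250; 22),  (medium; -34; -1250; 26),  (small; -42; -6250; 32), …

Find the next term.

For the size, repeats small → tiny → huge → large → medium: small, tiny, huge, large, medium, small → tiny.
Second entry: -2, -10, -18, -26, -34, -42 → -50 (−8 each step).
For the third entry, ×5 each step: -2, -10, -50, -250, -1250, -6250 → -31250.
Fourth entry: alternating steps +6, +4, +6, +4, …; 6, 12, 16, 22, 26, 32 → 36.
So the next term is (tiny; -50; -31250; 36).

(tiny; -50; -31250; 36)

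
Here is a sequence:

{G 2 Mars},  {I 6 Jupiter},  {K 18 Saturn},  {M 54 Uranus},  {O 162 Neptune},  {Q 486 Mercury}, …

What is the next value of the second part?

Second part: ×3 each step, so 2, 6, 18, 54, 162, 486 → 1458.

1458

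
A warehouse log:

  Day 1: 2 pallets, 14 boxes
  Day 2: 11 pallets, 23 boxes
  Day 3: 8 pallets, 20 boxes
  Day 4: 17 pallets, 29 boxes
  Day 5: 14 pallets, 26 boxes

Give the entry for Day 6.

Pallets — alternating steps +9, −3, +9, −3, …: 2, 11, 8, 17, 14 → 23.
Boxes goes 14, 23, 20, 29, 26 → 35 (always 12 more than the pallets).
Combining the parts gives 23 pallets, 35 boxes.

23 pallets, 35 boxes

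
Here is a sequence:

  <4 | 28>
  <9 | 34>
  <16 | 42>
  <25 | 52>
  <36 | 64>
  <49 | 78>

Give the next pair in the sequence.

First component — perfect squares: 2², 3², 4², …: 4, 9, 16, 25, 36, 49 → 64.
Second component: differences are 6, 8, 10, … (increasing by 2 each time); 28, 34, 42, 52, 64, 78 → 94.
Combining the parts gives <64 | 94>.

<64 | 94>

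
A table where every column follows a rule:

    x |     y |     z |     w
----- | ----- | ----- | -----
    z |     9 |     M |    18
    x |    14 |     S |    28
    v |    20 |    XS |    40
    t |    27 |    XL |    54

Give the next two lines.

r  35  L  70; p  44  M  88

For the column x, letters move back 2 places in the alphabet: z, x, v, t → r → p.
Column y — differences are 5, 6, 7, … (increasing by 1 each time): 9, 14, 20, 27 → 35 → 44.
Column z — runs backward through clothing sizes XS→XL: M, S, XS, XL → L → M.
Column w: always 2 × the column y, so 18, 28, 40, 54 → 70 → 88.
So the next two lines are r  35  L  70 and p  44  M  88.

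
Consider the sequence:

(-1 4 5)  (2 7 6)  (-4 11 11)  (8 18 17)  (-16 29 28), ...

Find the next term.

First value: ×(-2) each step; -1, 2, -4, 8, -16 → 32.
Second value: each term is the sum of the two before it; 4, 7, 11, 18, 29 → 47.
For the third value, each term is the sum of the two before it: 5, 6, 11, 17, 28 → 45.
So the next term is (32 47 45).

(32 47 45)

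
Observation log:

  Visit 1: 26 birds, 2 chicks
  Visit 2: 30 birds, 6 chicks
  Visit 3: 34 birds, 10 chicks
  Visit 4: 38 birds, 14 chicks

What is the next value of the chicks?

Chicks: +4 each step, so 2, 6, 10, 14 → 18.

18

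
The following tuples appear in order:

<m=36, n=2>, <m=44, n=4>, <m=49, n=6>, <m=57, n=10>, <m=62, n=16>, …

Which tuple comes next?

<m=70, n=26>

M: alternating steps +8, +5, +8, +5, …, so 36, 44, 49, 57, 62 → 70.
N: each term is the sum of the two before it; 2, 4, 6, 10, 16 → 26.
Combining the parts gives <m=70, n=26>.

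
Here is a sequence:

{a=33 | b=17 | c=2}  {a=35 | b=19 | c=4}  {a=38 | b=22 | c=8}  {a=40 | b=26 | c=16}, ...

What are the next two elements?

{a=43 | b=31 | c=32}, {a=45 | b=37 | c=64}

A goes 33, 35, 38, 40 → 43 → 45 (alternating steps +2, +3, +2, +3, …).
B: differences are 2, 3, 4, … (increasing by 1 each time), so 17, 19, 22, 26 → 31 → 37.
C: 2, 4, 8, 16 → 32 → 64 (×2 each step).
So the next two elements are {a=43 | b=31 | c=32} and {a=45 | b=37 | c=64}.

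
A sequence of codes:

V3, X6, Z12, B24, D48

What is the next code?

F96

Letter: V, X, Z, B, D → F (letters move forward 2 places in the alphabet, wrapping Z→A).
Second component: 3, 6, 12, 24, 48 → 96 (×2 each step).
Combining the parts gives F96.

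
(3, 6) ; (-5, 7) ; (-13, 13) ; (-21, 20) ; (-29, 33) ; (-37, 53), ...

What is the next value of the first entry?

-45

First entry — −8 each step: 3, -5, -13, -21, -29, -37 → -45.
Second entry — each term is the sum of the two before it: 6, 7, 13, 20, 33, 53 → 86.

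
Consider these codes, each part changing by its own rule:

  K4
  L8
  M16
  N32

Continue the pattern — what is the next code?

O64

Letter: K, L, M, N → O (letters move forward 1 place in the alphabet).
Second component — ×2 each step: 4, 8, 16, 32 → 64.
So the next code is O64.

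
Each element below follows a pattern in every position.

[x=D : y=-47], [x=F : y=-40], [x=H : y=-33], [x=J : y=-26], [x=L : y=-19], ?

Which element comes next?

[x=N : y=-12]

X: D, F, H, J, L → N (letters move forward 2 places in the alphabet).
Y goes -47, -40, -33, -26, -19 → -12 (+7 each step).
Combining the parts gives [x=N : y=-12].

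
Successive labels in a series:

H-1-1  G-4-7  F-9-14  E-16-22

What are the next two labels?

Letter: letters move back 1 place in the alphabet; H, G, F, E → D → C.
Second component — perfect squares: 1², 2², 3², …: 1, 4, 9, 16 → 25 → 36.
Third component: 1, 7, 14, 22 → 31 → 41 (differences are 6, 7, 8, … (increasing by 1 each time)).
So the next two labels are D-25-31 and C-36-41.

D-25-31, C-36-41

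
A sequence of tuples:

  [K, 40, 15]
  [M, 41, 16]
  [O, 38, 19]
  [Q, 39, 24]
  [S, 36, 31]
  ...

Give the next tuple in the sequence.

Letter: K, M, O, Q, S → U (letters move forward 2 places in the alphabet).
Second entry goes 40, 41, 38, 39, 36 → 37 (alternating steps +1, −3, +1, −3, …).
Third entry — differences are 1, 3, 5, … (increasing by 2 each time): 15, 16, 19, 24, 31 → 40.
So the next tuple is [U, 37, 40].

[U, 37, 40]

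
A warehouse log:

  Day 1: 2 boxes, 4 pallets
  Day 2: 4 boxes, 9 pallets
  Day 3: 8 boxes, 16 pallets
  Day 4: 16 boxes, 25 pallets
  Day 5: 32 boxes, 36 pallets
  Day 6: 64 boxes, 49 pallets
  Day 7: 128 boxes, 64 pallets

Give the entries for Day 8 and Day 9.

256 boxes, 81 pallets; 512 boxes, 100 pallets

Boxes: ×2 each step, so 2, 4, 8, 16, 32, 64, 128 → 256 → 512.
Pallets goes 4, 9, 16, 25, 36, 49, 64 → 81 → 100 (perfect squares: 2², 3², 4², …).
Putting the parts together: 256 boxes, 81 pallets and then 512 boxes, 100 pallets.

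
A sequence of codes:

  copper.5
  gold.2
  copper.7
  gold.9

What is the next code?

copper.16

Metal — alternates copper ↔ gold: copper, gold, copper, gold → copper.
Second component: each term is the sum of the two before it, so 5, 2, 7, 9 → 16.
So the next code is copper.16.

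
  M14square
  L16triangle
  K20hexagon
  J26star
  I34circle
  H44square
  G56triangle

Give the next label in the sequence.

F70hexagon

Letter: M, L, K, J, I, H, G → F (letters move back 1 place in the alphabet).
For the second component, differences are 2, 4, 6, … (increasing by 2 each time): 14, 16, 20, 26, 34, 44, 56 → 70.
For the shape, repeats square → triangle → hexagon → star → circle: square, triangle, hexagon, star, circle, square, triangle → hexagon.
So the next label is F70hexagon.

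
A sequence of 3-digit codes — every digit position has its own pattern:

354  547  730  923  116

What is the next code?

For the first digit, +2 each step, mod 10: 3, 5, 7, 9, 1 → 3.
Second digit goes 5, 4, 3, 2, 1 → 0 (−1 each step, mod 10).
Third digit: +3 each step, mod 10, so 4, 7, 0, 3, 6 → 9.
So the next code is 309.

309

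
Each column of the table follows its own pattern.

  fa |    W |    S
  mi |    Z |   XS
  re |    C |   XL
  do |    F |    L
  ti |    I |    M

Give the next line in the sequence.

For the note, runs backward through the solfège scale do→ti: fa, mi, re, do, ti → la.
Letter: W, Z, C, F, I → L (letters move forward 3 places in the alphabet, wrapping Z→A).
Size — runs backward through clothing sizes XS→XL: S, XS, XL, L, M → S.
So the next line is la  L  S.

la  L  S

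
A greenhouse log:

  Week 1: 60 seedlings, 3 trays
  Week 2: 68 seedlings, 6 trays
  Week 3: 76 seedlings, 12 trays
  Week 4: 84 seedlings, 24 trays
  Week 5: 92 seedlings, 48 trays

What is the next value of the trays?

Trays — ×2 each step: 3, 6, 12, 24, 48 → 96.

96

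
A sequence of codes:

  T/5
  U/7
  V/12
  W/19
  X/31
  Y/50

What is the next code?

Z/81

Letter goes T, U, V, W, X, Y → Z (letters move forward 1 place in the alphabet).
Second component: 5, 7, 12, 19, 31, 50 → 81 (each term is the sum of the two before it).
So the next code is Z/81.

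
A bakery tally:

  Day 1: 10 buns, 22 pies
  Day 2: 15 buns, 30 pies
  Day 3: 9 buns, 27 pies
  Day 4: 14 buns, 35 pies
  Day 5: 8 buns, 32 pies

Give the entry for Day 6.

Buns: alternating steps +5, −6, +5, −6, …, so 10, 15, 9, 14, 8 → 13.
Pies: alternating steps +8, −3, +8, −3, …, so 22, 30, 27, 35, 32 → 40.
Combining the parts gives 13 buns, 40 pies.

13 buns, 40 pies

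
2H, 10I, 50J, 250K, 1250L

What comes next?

6250M

For the first component, ×5 each step: 2, 10, 50, 250, 1250 → 6250.
Letter: letters move forward 1 place in the alphabet; H, I, J, K, L → M.
Combining the parts gives 6250M.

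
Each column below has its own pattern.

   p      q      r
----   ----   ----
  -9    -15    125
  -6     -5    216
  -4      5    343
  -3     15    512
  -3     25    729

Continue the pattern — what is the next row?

-4  35  1000

Column p: differences are 3, 2, 1, … (decreasing by 1 each time), so -9, -6, -4, -3, -3 → -4.
For the column q, +10 each step: -15, -5, 5, 15, 25 → 35.
Column r: perfect cubes: 5³, 6³, 7³, …, so 125, 216, 343, 512, 729 → 1000.
So the next row is -4  35  1000.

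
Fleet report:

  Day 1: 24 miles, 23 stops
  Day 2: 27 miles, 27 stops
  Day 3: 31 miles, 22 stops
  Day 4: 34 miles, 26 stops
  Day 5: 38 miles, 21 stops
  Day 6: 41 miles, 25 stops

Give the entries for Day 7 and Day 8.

45 miles, 20 stops; 48 miles, 24 stops

Miles — alternating steps +3, +4, +3, +4, …: 24, 27, 31, 34, 38, 41 → 45 → 48.
Stops — alternating steps +4, −5, +4, −5, …: 23, 27, 22, 26, 21, 25 → 20 → 24.
So the next two rows are 45 miles, 20 stops and 48 miles, 24 stops.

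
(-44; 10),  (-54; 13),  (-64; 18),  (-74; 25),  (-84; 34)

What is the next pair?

(-94; 45)

First coordinate: −10 each step; -44, -54, -64, -74, -84 → -94.
Second coordinate: 10, 13, 18, 25, 34 → 45 (differences are 3, 5, 7, … (increasing by 2 each time)).
So the next pair is (-94; 45).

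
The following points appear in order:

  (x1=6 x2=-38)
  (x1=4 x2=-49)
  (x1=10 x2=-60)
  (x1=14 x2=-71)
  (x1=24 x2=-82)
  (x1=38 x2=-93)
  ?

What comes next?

(x1=62 x2=-104)

X1 — each term is the sum of the two before it: 6, 4, 10, 14, 24, 38 → 62.
X2: −11 each step; -38, -49, -60, -71, -82, -93 → -104.
Combining the parts gives (x1=62 x2=-104).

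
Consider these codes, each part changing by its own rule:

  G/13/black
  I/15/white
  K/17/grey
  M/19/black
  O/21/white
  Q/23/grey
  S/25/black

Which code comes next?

U/27/white

Letter: letters move forward 2 places in the alphabet, so G, I, K, M, O, Q, S → U.
Second component: +2 each step, so 13, 15, 17, 19, 21, 23, 25 → 27.
For the shade, repeats black → white → grey: black, white, grey, black, white, grey, black → white.
Putting it together: U/27/white.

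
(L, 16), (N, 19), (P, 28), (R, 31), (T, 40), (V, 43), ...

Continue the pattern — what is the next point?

(X, 52)

Letter goes L, N, P, R, T, V → X (letters move forward 2 places in the alphabet).
Second slot — alternating steps +3, +9, +3, +9, …: 16, 19, 28, 31, 40, 43 → 52.
Putting it together: (X, 52).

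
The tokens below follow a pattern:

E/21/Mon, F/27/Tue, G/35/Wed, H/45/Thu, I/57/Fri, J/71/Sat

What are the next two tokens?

Letter goes E, F, G, H, I, J → K → L (letters move forward 1 place in the alphabet).
Second component: differences are 6, 8, 10, … (increasing by 2 each time); 21, 27, 35, 45, 57, 71 → 87 → 105.
Day: runs through the weekdays Mon→Sun; Mon, Tue, Wed, Thu, Fri, Sat → Sun → Mon.
So the next two tokens are K/87/Sun and L/105/Mon.

K/87/Sun, L/105/Mon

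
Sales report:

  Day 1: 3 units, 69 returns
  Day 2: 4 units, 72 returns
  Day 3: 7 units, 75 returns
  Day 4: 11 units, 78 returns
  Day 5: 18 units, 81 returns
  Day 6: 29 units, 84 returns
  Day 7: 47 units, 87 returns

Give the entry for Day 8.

76 units, 90 returns

Units — each term is the sum of the two before it: 3, 4, 7, 11, 18, 29, 47 → 76.
Returns: +3 each step; 69, 72, 75, 78, 81, 84, 87 → 90.
Combining the parts gives 76 units, 90 returns.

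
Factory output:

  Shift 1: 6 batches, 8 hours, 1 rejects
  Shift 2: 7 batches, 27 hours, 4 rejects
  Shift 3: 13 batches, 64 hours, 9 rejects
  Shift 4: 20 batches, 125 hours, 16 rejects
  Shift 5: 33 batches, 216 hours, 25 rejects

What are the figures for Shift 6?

Batches: each term is the sum of the two before it; 6, 7, 13, 20, 33 → 53.
Hours — perfect cubes: 2³, 3³, 4³, …: 8, 27, 64, 125, 216 → 343.
Rejects goes 1, 4, 9, 16, 25 → 36 (perfect squares: 1², 2², 3², …).
So the next record is 53 batches, 343 hours, 36 rejects.

53 batches, 343 hours, 36 rejects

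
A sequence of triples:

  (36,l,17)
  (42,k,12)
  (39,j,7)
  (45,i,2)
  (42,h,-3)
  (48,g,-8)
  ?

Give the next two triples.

First part — alternating steps +6, −3, +6, −3, …: 36, 42, 39, 45, 42, 48 → 45 → 51.
Letter goes l, k, j, i, h, g → f → e (letters move back 1 place in the alphabet).
Third part: −5 each step; 17, 12, 7, 2, -3, -8 → -13 → -18.
Putting the parts together: (45,f,-13) and then (51,e,-18).

(45,f,-13), (51,e,-18)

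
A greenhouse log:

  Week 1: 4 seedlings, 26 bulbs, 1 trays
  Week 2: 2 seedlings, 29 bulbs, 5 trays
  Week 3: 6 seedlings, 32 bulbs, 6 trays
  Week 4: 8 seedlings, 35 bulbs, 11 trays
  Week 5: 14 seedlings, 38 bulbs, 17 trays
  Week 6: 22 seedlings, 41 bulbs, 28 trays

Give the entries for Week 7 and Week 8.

36 seedlings, 44 bulbs, 45 trays; 58 seedlings, 47 bulbs, 73 trays

Seedlings: 4, 2, 6, 8, 14, 22 → 36 → 58 (each term is the sum of the two before it).
Bulbs: 26, 29, 32, 35, 38, 41 → 44 → 47 (+3 each step).
Trays: each term is the sum of the two before it; 1, 5, 6, 11, 17, 28 → 45 → 73.
Putting the parts together: 36 seedlings, 44 bulbs, 45 trays and then 58 seedlings, 47 bulbs, 73 trays.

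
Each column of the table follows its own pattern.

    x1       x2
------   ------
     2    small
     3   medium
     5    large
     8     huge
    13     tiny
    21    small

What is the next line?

34  medium

Column x1: each term is the sum of the two before it, so 2, 3, 5, 8, 13, 21 → 34.
Column x2: small, medium, large, huge, tiny, small → medium (repeats small → medium → large → huge → tiny).
So the next line is 34  medium.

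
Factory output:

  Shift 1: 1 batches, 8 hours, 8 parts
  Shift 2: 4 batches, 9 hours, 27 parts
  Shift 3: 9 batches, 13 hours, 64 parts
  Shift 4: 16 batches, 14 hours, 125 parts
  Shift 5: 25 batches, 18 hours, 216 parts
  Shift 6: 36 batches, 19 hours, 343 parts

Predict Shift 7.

Batches: perfect squares: 1², 2², 3², …; 1, 4, 9, 16, 25, 36 → 49.
Hours: 8, 9, 13, 14, 18, 19 → 23 (alternating steps +1, +4, +1, +4, …).
Parts: perfect cubes: 2³, 3³, 4³, …; 8, 27, 64, 125, 216, 343 → 512.
Combining the parts gives 49 batches, 23 hours, 512 parts.

49 batches, 23 hours, 512 parts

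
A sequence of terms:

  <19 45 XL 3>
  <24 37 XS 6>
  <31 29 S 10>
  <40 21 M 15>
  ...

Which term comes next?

<51 13 L 21>

First component — differences are 5, 7, 9, … (increasing by 2 each time): 19, 24, 31, 40 → 51.
Second component — −8 each step: 45, 37, 29, 21 → 13.
For the size, runs through clothing sizes XS→XL: XL, XS, S, M → L.
Fourth component: 3, 6, 10, 15 → 21 (differences are 3, 4, 5, … (increasing by 1 each time)).
Putting it together: <51 13 L 21>.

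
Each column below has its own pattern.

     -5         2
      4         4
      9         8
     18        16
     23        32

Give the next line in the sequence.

32  64

First component — alternating steps +9, +5, +9, +5, …: -5, 4, 9, 18, 23 → 32.
Second component goes 2, 4, 8, 16, 32 → 64 (×2 each step).
Combining the parts gives 32  64.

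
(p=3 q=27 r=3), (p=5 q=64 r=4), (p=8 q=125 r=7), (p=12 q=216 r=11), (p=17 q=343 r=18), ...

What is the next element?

(p=23 q=512 r=29)

P: differences are 2, 3, 4, … (increasing by 1 each time), so 3, 5, 8, 12, 17 → 23.
For the q, perfect cubes: 3³, 4³, 5³, …: 27, 64, 125, 216, 343 → 512.
R: each term is the sum of the two before it, so 3, 4, 7, 11, 18 → 29.
Combining the parts gives (p=23 q=512 r=29).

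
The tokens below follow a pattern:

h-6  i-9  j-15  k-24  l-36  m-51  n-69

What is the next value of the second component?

90

Letter — letters move forward 1 place in the alphabet: h, i, j, k, l, m, n → o.
Second component: 6, 9, 15, 24, 36, 51, 69 → 90 (differences are 3, 6, 9, … (increasing by 3 each time)).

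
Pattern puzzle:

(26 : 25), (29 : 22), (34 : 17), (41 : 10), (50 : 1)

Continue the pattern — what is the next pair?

For the first component, differences are 3, 5, 7, … (increasing by 2 each time): 26, 29, 34, 41, 50 → 61.
Second component goes 25, 22, 17, 10, 1 → -10 (together with the first component always sums to 51).
Combining the parts gives (61 : -10).

(61 : -10)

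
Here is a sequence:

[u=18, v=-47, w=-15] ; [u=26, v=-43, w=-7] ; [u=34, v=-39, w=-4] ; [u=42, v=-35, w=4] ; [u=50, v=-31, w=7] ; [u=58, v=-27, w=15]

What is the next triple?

U: +8 each step, so 18, 26, 34, 42, 50, 58 → 66.
V: +4 each step; -47, -43, -39, -35, -31, -27 → -23.
W goes -15, -7, -4, 4, 7, 15 → 18 (alternating steps +8, +3, +8, +3, …).
So the next triple is [u=66, v=-23, w=18].

[u=66, v=-23, w=18]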